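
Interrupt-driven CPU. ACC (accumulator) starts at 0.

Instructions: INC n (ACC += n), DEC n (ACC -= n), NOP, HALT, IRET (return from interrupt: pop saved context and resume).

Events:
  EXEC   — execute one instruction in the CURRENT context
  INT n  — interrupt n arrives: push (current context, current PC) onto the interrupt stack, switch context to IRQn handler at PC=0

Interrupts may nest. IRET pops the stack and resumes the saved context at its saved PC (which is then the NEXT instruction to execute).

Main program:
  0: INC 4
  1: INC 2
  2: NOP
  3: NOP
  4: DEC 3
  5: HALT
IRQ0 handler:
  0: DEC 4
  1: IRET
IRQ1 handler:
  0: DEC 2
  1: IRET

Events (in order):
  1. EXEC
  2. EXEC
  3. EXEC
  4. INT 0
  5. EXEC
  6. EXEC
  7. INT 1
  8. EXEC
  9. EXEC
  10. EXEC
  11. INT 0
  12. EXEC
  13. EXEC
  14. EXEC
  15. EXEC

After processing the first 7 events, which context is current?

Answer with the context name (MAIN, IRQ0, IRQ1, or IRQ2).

Event 1 (EXEC): [MAIN] PC=0: INC 4 -> ACC=4
Event 2 (EXEC): [MAIN] PC=1: INC 2 -> ACC=6
Event 3 (EXEC): [MAIN] PC=2: NOP
Event 4 (INT 0): INT 0 arrives: push (MAIN, PC=3), enter IRQ0 at PC=0 (depth now 1)
Event 5 (EXEC): [IRQ0] PC=0: DEC 4 -> ACC=2
Event 6 (EXEC): [IRQ0] PC=1: IRET -> resume MAIN at PC=3 (depth now 0)
Event 7 (INT 1): INT 1 arrives: push (MAIN, PC=3), enter IRQ1 at PC=0 (depth now 1)

Answer: IRQ1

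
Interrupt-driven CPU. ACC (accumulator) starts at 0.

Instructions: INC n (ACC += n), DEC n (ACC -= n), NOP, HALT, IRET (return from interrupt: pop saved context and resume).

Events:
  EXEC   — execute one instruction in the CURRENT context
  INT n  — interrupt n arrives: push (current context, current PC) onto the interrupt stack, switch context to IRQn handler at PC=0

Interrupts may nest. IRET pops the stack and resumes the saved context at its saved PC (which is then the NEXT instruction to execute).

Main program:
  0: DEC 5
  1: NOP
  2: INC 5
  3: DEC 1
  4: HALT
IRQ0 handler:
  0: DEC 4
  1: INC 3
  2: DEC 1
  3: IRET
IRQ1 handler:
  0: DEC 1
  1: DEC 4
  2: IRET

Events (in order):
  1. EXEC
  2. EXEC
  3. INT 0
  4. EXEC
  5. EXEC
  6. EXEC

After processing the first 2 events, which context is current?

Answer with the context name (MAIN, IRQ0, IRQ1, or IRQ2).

Event 1 (EXEC): [MAIN] PC=0: DEC 5 -> ACC=-5
Event 2 (EXEC): [MAIN] PC=1: NOP

Answer: MAIN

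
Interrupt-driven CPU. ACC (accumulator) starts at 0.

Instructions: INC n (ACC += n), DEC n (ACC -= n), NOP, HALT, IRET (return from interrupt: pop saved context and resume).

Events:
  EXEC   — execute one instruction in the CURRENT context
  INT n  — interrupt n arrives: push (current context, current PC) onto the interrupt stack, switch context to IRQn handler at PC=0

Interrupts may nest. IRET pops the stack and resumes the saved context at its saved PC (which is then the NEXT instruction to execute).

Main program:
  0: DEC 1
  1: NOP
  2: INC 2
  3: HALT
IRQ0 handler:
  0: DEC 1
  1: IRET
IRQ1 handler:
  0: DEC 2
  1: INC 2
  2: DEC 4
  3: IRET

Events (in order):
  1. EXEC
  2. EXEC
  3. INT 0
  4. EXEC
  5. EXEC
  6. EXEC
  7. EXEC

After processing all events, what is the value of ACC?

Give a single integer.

Event 1 (EXEC): [MAIN] PC=0: DEC 1 -> ACC=-1
Event 2 (EXEC): [MAIN] PC=1: NOP
Event 3 (INT 0): INT 0 arrives: push (MAIN, PC=2), enter IRQ0 at PC=0 (depth now 1)
Event 4 (EXEC): [IRQ0] PC=0: DEC 1 -> ACC=-2
Event 5 (EXEC): [IRQ0] PC=1: IRET -> resume MAIN at PC=2 (depth now 0)
Event 6 (EXEC): [MAIN] PC=2: INC 2 -> ACC=0
Event 7 (EXEC): [MAIN] PC=3: HALT

Answer: 0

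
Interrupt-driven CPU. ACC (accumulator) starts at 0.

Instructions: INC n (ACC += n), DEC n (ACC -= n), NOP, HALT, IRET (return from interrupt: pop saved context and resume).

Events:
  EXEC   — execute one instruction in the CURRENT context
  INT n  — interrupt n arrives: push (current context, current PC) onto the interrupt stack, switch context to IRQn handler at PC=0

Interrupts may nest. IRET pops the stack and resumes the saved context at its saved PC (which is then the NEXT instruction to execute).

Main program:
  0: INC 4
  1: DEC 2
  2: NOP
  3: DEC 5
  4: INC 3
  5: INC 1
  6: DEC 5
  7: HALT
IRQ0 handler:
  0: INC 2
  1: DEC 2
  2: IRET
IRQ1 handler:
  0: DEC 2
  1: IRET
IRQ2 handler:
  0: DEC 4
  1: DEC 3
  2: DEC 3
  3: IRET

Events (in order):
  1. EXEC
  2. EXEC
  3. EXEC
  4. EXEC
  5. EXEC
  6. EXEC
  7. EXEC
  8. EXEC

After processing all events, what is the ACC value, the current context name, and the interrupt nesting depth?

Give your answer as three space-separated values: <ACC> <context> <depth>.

Answer: -4 MAIN 0

Derivation:
Event 1 (EXEC): [MAIN] PC=0: INC 4 -> ACC=4
Event 2 (EXEC): [MAIN] PC=1: DEC 2 -> ACC=2
Event 3 (EXEC): [MAIN] PC=2: NOP
Event 4 (EXEC): [MAIN] PC=3: DEC 5 -> ACC=-3
Event 5 (EXEC): [MAIN] PC=4: INC 3 -> ACC=0
Event 6 (EXEC): [MAIN] PC=5: INC 1 -> ACC=1
Event 7 (EXEC): [MAIN] PC=6: DEC 5 -> ACC=-4
Event 8 (EXEC): [MAIN] PC=7: HALT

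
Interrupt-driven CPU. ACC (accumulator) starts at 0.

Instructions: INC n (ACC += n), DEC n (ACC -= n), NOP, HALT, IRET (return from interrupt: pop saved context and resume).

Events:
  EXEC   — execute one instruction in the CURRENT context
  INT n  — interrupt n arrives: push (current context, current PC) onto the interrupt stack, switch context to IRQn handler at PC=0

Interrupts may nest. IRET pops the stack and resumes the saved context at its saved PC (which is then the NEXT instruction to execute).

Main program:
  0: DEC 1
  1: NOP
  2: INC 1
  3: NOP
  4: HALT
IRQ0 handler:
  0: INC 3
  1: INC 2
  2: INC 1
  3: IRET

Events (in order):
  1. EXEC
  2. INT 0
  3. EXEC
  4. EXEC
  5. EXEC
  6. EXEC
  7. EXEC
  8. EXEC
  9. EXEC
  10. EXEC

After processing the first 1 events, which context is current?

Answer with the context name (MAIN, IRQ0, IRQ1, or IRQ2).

Event 1 (EXEC): [MAIN] PC=0: DEC 1 -> ACC=-1

Answer: MAIN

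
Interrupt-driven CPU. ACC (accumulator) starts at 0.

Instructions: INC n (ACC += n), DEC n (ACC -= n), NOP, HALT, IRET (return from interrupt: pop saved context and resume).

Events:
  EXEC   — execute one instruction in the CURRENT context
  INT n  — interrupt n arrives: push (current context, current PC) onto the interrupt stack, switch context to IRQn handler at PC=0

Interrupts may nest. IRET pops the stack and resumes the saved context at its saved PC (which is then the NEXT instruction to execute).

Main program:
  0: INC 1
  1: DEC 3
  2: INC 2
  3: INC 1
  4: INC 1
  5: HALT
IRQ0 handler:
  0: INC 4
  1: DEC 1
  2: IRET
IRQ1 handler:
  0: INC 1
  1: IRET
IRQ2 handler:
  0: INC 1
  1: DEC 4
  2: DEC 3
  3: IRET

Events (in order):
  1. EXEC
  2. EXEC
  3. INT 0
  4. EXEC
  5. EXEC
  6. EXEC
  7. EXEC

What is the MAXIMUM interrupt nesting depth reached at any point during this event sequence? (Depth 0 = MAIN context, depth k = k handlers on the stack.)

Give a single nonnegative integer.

Answer: 1

Derivation:
Event 1 (EXEC): [MAIN] PC=0: INC 1 -> ACC=1 [depth=0]
Event 2 (EXEC): [MAIN] PC=1: DEC 3 -> ACC=-2 [depth=0]
Event 3 (INT 0): INT 0 arrives: push (MAIN, PC=2), enter IRQ0 at PC=0 (depth now 1) [depth=1]
Event 4 (EXEC): [IRQ0] PC=0: INC 4 -> ACC=2 [depth=1]
Event 5 (EXEC): [IRQ0] PC=1: DEC 1 -> ACC=1 [depth=1]
Event 6 (EXEC): [IRQ0] PC=2: IRET -> resume MAIN at PC=2 (depth now 0) [depth=0]
Event 7 (EXEC): [MAIN] PC=2: INC 2 -> ACC=3 [depth=0]
Max depth observed: 1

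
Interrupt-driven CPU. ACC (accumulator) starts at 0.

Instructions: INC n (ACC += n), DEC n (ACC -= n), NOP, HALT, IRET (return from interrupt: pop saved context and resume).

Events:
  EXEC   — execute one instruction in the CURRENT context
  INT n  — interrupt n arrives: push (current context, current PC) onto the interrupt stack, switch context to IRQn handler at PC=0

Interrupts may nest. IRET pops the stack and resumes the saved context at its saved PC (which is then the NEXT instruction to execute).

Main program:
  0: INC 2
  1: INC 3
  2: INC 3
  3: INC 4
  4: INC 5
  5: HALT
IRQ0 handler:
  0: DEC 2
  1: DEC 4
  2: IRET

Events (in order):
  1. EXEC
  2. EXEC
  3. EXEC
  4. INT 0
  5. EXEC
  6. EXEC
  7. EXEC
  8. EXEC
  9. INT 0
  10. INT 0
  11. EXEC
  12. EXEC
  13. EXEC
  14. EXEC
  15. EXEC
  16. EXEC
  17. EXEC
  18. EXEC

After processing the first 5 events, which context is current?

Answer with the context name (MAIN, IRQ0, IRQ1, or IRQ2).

Answer: IRQ0

Derivation:
Event 1 (EXEC): [MAIN] PC=0: INC 2 -> ACC=2
Event 2 (EXEC): [MAIN] PC=1: INC 3 -> ACC=5
Event 3 (EXEC): [MAIN] PC=2: INC 3 -> ACC=8
Event 4 (INT 0): INT 0 arrives: push (MAIN, PC=3), enter IRQ0 at PC=0 (depth now 1)
Event 5 (EXEC): [IRQ0] PC=0: DEC 2 -> ACC=6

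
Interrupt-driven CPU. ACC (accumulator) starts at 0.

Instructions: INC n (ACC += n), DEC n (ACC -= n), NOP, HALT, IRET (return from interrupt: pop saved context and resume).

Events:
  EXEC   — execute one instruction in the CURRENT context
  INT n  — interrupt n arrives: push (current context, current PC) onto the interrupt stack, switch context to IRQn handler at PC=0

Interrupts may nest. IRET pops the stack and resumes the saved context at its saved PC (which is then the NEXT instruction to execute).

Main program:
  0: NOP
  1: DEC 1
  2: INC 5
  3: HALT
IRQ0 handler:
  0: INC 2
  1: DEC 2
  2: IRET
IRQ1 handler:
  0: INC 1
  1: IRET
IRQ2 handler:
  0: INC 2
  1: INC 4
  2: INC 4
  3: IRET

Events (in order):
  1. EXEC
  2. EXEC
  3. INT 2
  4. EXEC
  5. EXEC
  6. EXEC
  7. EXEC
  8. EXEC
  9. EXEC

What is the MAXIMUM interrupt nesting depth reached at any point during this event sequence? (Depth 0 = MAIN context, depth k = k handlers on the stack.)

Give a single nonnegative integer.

Event 1 (EXEC): [MAIN] PC=0: NOP [depth=0]
Event 2 (EXEC): [MAIN] PC=1: DEC 1 -> ACC=-1 [depth=0]
Event 3 (INT 2): INT 2 arrives: push (MAIN, PC=2), enter IRQ2 at PC=0 (depth now 1) [depth=1]
Event 4 (EXEC): [IRQ2] PC=0: INC 2 -> ACC=1 [depth=1]
Event 5 (EXEC): [IRQ2] PC=1: INC 4 -> ACC=5 [depth=1]
Event 6 (EXEC): [IRQ2] PC=2: INC 4 -> ACC=9 [depth=1]
Event 7 (EXEC): [IRQ2] PC=3: IRET -> resume MAIN at PC=2 (depth now 0) [depth=0]
Event 8 (EXEC): [MAIN] PC=2: INC 5 -> ACC=14 [depth=0]
Event 9 (EXEC): [MAIN] PC=3: HALT [depth=0]
Max depth observed: 1

Answer: 1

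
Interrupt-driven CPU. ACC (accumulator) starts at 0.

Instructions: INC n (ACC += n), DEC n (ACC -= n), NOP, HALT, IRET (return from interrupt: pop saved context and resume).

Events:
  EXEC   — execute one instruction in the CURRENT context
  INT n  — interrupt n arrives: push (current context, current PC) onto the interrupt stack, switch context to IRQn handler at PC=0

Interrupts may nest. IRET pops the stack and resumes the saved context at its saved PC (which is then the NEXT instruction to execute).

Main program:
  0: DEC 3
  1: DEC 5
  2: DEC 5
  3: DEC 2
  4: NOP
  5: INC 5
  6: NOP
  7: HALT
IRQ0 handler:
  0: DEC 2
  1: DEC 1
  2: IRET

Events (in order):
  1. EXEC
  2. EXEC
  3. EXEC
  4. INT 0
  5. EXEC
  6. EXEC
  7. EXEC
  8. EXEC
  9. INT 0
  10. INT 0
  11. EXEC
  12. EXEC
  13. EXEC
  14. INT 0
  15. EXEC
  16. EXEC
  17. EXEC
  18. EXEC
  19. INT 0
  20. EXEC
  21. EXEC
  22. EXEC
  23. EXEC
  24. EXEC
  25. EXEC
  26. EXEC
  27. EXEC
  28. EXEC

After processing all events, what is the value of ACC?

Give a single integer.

Event 1 (EXEC): [MAIN] PC=0: DEC 3 -> ACC=-3
Event 2 (EXEC): [MAIN] PC=1: DEC 5 -> ACC=-8
Event 3 (EXEC): [MAIN] PC=2: DEC 5 -> ACC=-13
Event 4 (INT 0): INT 0 arrives: push (MAIN, PC=3), enter IRQ0 at PC=0 (depth now 1)
Event 5 (EXEC): [IRQ0] PC=0: DEC 2 -> ACC=-15
Event 6 (EXEC): [IRQ0] PC=1: DEC 1 -> ACC=-16
Event 7 (EXEC): [IRQ0] PC=2: IRET -> resume MAIN at PC=3 (depth now 0)
Event 8 (EXEC): [MAIN] PC=3: DEC 2 -> ACC=-18
Event 9 (INT 0): INT 0 arrives: push (MAIN, PC=4), enter IRQ0 at PC=0 (depth now 1)
Event 10 (INT 0): INT 0 arrives: push (IRQ0, PC=0), enter IRQ0 at PC=0 (depth now 2)
Event 11 (EXEC): [IRQ0] PC=0: DEC 2 -> ACC=-20
Event 12 (EXEC): [IRQ0] PC=1: DEC 1 -> ACC=-21
Event 13 (EXEC): [IRQ0] PC=2: IRET -> resume IRQ0 at PC=0 (depth now 1)
Event 14 (INT 0): INT 0 arrives: push (IRQ0, PC=0), enter IRQ0 at PC=0 (depth now 2)
Event 15 (EXEC): [IRQ0] PC=0: DEC 2 -> ACC=-23
Event 16 (EXEC): [IRQ0] PC=1: DEC 1 -> ACC=-24
Event 17 (EXEC): [IRQ0] PC=2: IRET -> resume IRQ0 at PC=0 (depth now 1)
Event 18 (EXEC): [IRQ0] PC=0: DEC 2 -> ACC=-26
Event 19 (INT 0): INT 0 arrives: push (IRQ0, PC=1), enter IRQ0 at PC=0 (depth now 2)
Event 20 (EXEC): [IRQ0] PC=0: DEC 2 -> ACC=-28
Event 21 (EXEC): [IRQ0] PC=1: DEC 1 -> ACC=-29
Event 22 (EXEC): [IRQ0] PC=2: IRET -> resume IRQ0 at PC=1 (depth now 1)
Event 23 (EXEC): [IRQ0] PC=1: DEC 1 -> ACC=-30
Event 24 (EXEC): [IRQ0] PC=2: IRET -> resume MAIN at PC=4 (depth now 0)
Event 25 (EXEC): [MAIN] PC=4: NOP
Event 26 (EXEC): [MAIN] PC=5: INC 5 -> ACC=-25
Event 27 (EXEC): [MAIN] PC=6: NOP
Event 28 (EXEC): [MAIN] PC=7: HALT

Answer: -25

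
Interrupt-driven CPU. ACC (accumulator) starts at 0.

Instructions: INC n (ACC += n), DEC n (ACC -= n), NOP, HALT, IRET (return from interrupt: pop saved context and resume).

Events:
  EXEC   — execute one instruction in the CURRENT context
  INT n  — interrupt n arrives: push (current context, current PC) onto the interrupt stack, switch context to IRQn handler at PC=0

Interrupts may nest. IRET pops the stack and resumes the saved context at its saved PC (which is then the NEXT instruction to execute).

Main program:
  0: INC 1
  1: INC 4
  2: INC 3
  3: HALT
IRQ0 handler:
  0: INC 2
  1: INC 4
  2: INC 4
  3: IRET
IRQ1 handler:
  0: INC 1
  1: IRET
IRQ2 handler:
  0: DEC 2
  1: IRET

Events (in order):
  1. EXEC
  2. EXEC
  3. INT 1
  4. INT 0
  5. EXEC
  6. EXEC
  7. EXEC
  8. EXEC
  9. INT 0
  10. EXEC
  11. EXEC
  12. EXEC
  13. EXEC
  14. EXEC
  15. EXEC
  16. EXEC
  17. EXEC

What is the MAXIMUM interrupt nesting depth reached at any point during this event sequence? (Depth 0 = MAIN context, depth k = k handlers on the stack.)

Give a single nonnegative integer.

Answer: 2

Derivation:
Event 1 (EXEC): [MAIN] PC=0: INC 1 -> ACC=1 [depth=0]
Event 2 (EXEC): [MAIN] PC=1: INC 4 -> ACC=5 [depth=0]
Event 3 (INT 1): INT 1 arrives: push (MAIN, PC=2), enter IRQ1 at PC=0 (depth now 1) [depth=1]
Event 4 (INT 0): INT 0 arrives: push (IRQ1, PC=0), enter IRQ0 at PC=0 (depth now 2) [depth=2]
Event 5 (EXEC): [IRQ0] PC=0: INC 2 -> ACC=7 [depth=2]
Event 6 (EXEC): [IRQ0] PC=1: INC 4 -> ACC=11 [depth=2]
Event 7 (EXEC): [IRQ0] PC=2: INC 4 -> ACC=15 [depth=2]
Event 8 (EXEC): [IRQ0] PC=3: IRET -> resume IRQ1 at PC=0 (depth now 1) [depth=1]
Event 9 (INT 0): INT 0 arrives: push (IRQ1, PC=0), enter IRQ0 at PC=0 (depth now 2) [depth=2]
Event 10 (EXEC): [IRQ0] PC=0: INC 2 -> ACC=17 [depth=2]
Event 11 (EXEC): [IRQ0] PC=1: INC 4 -> ACC=21 [depth=2]
Event 12 (EXEC): [IRQ0] PC=2: INC 4 -> ACC=25 [depth=2]
Event 13 (EXEC): [IRQ0] PC=3: IRET -> resume IRQ1 at PC=0 (depth now 1) [depth=1]
Event 14 (EXEC): [IRQ1] PC=0: INC 1 -> ACC=26 [depth=1]
Event 15 (EXEC): [IRQ1] PC=1: IRET -> resume MAIN at PC=2 (depth now 0) [depth=0]
Event 16 (EXEC): [MAIN] PC=2: INC 3 -> ACC=29 [depth=0]
Event 17 (EXEC): [MAIN] PC=3: HALT [depth=0]
Max depth observed: 2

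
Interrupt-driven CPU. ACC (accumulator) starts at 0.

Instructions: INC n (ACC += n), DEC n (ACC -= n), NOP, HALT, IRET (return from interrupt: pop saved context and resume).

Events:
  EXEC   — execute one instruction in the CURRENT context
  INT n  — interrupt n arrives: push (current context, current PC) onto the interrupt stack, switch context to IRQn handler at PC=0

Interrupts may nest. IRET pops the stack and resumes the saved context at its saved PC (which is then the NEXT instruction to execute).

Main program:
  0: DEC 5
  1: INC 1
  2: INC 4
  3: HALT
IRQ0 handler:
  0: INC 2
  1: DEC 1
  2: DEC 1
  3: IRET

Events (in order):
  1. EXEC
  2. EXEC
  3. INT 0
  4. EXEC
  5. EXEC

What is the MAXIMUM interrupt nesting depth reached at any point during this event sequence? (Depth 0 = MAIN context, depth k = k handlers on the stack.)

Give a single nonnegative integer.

Answer: 1

Derivation:
Event 1 (EXEC): [MAIN] PC=0: DEC 5 -> ACC=-5 [depth=0]
Event 2 (EXEC): [MAIN] PC=1: INC 1 -> ACC=-4 [depth=0]
Event 3 (INT 0): INT 0 arrives: push (MAIN, PC=2), enter IRQ0 at PC=0 (depth now 1) [depth=1]
Event 4 (EXEC): [IRQ0] PC=0: INC 2 -> ACC=-2 [depth=1]
Event 5 (EXEC): [IRQ0] PC=1: DEC 1 -> ACC=-3 [depth=1]
Max depth observed: 1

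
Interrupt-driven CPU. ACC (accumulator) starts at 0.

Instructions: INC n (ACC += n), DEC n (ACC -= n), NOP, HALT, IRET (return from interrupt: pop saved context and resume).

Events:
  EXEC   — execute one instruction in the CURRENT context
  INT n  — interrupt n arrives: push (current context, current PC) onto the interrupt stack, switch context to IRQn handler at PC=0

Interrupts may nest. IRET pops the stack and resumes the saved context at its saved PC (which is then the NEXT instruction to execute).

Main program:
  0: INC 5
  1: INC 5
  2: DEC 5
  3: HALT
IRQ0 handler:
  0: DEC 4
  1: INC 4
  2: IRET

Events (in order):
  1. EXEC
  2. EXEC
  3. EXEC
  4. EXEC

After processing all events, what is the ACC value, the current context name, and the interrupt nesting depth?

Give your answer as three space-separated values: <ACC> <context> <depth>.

Answer: 5 MAIN 0

Derivation:
Event 1 (EXEC): [MAIN] PC=0: INC 5 -> ACC=5
Event 2 (EXEC): [MAIN] PC=1: INC 5 -> ACC=10
Event 3 (EXEC): [MAIN] PC=2: DEC 5 -> ACC=5
Event 4 (EXEC): [MAIN] PC=3: HALT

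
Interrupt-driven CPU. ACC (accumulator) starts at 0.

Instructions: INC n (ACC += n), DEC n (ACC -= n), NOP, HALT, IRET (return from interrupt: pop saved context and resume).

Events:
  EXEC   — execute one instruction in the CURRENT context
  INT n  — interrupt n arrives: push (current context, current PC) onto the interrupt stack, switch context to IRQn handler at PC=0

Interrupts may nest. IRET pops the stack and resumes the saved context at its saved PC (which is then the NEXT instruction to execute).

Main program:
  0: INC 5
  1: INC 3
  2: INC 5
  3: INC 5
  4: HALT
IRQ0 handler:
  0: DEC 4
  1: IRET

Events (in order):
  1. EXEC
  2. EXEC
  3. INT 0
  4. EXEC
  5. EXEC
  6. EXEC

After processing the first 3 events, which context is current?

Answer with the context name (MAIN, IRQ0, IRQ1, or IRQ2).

Answer: IRQ0

Derivation:
Event 1 (EXEC): [MAIN] PC=0: INC 5 -> ACC=5
Event 2 (EXEC): [MAIN] PC=1: INC 3 -> ACC=8
Event 3 (INT 0): INT 0 arrives: push (MAIN, PC=2), enter IRQ0 at PC=0 (depth now 1)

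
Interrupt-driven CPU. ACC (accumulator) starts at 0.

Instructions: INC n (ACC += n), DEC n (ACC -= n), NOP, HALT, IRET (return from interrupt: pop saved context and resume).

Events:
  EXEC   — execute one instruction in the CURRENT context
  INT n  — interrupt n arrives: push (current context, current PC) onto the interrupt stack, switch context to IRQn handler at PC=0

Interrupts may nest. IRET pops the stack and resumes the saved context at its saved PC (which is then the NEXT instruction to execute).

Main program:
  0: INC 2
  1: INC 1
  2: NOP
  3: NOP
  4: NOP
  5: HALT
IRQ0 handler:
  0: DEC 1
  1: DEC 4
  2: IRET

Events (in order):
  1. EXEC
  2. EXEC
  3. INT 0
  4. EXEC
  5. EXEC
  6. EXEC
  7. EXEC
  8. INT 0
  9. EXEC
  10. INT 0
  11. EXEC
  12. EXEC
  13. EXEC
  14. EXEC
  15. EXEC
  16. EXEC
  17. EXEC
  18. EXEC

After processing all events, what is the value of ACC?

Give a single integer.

Answer: -12

Derivation:
Event 1 (EXEC): [MAIN] PC=0: INC 2 -> ACC=2
Event 2 (EXEC): [MAIN] PC=1: INC 1 -> ACC=3
Event 3 (INT 0): INT 0 arrives: push (MAIN, PC=2), enter IRQ0 at PC=0 (depth now 1)
Event 4 (EXEC): [IRQ0] PC=0: DEC 1 -> ACC=2
Event 5 (EXEC): [IRQ0] PC=1: DEC 4 -> ACC=-2
Event 6 (EXEC): [IRQ0] PC=2: IRET -> resume MAIN at PC=2 (depth now 0)
Event 7 (EXEC): [MAIN] PC=2: NOP
Event 8 (INT 0): INT 0 arrives: push (MAIN, PC=3), enter IRQ0 at PC=0 (depth now 1)
Event 9 (EXEC): [IRQ0] PC=0: DEC 1 -> ACC=-3
Event 10 (INT 0): INT 0 arrives: push (IRQ0, PC=1), enter IRQ0 at PC=0 (depth now 2)
Event 11 (EXEC): [IRQ0] PC=0: DEC 1 -> ACC=-4
Event 12 (EXEC): [IRQ0] PC=1: DEC 4 -> ACC=-8
Event 13 (EXEC): [IRQ0] PC=2: IRET -> resume IRQ0 at PC=1 (depth now 1)
Event 14 (EXEC): [IRQ0] PC=1: DEC 4 -> ACC=-12
Event 15 (EXEC): [IRQ0] PC=2: IRET -> resume MAIN at PC=3 (depth now 0)
Event 16 (EXEC): [MAIN] PC=3: NOP
Event 17 (EXEC): [MAIN] PC=4: NOP
Event 18 (EXEC): [MAIN] PC=5: HALT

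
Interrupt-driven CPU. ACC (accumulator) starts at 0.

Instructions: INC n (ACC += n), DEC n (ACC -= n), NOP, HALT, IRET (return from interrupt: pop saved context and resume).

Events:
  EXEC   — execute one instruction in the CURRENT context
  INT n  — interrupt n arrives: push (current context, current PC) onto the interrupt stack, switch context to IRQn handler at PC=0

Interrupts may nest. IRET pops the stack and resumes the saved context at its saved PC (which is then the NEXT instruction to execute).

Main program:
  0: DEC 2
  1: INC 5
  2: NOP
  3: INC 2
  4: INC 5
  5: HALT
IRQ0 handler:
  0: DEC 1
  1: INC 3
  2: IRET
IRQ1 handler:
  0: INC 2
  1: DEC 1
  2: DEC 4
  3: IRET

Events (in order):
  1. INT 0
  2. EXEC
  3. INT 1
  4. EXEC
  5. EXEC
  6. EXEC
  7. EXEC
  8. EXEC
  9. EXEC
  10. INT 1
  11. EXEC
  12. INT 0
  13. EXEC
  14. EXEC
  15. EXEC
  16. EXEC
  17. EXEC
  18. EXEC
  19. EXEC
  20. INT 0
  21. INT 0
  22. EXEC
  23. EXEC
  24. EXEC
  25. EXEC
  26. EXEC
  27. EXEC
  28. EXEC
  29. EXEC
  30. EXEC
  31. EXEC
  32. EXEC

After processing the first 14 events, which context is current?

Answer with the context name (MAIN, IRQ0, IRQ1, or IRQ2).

Answer: IRQ0

Derivation:
Event 1 (INT 0): INT 0 arrives: push (MAIN, PC=0), enter IRQ0 at PC=0 (depth now 1)
Event 2 (EXEC): [IRQ0] PC=0: DEC 1 -> ACC=-1
Event 3 (INT 1): INT 1 arrives: push (IRQ0, PC=1), enter IRQ1 at PC=0 (depth now 2)
Event 4 (EXEC): [IRQ1] PC=0: INC 2 -> ACC=1
Event 5 (EXEC): [IRQ1] PC=1: DEC 1 -> ACC=0
Event 6 (EXEC): [IRQ1] PC=2: DEC 4 -> ACC=-4
Event 7 (EXEC): [IRQ1] PC=3: IRET -> resume IRQ0 at PC=1 (depth now 1)
Event 8 (EXEC): [IRQ0] PC=1: INC 3 -> ACC=-1
Event 9 (EXEC): [IRQ0] PC=2: IRET -> resume MAIN at PC=0 (depth now 0)
Event 10 (INT 1): INT 1 arrives: push (MAIN, PC=0), enter IRQ1 at PC=0 (depth now 1)
Event 11 (EXEC): [IRQ1] PC=0: INC 2 -> ACC=1
Event 12 (INT 0): INT 0 arrives: push (IRQ1, PC=1), enter IRQ0 at PC=0 (depth now 2)
Event 13 (EXEC): [IRQ0] PC=0: DEC 1 -> ACC=0
Event 14 (EXEC): [IRQ0] PC=1: INC 3 -> ACC=3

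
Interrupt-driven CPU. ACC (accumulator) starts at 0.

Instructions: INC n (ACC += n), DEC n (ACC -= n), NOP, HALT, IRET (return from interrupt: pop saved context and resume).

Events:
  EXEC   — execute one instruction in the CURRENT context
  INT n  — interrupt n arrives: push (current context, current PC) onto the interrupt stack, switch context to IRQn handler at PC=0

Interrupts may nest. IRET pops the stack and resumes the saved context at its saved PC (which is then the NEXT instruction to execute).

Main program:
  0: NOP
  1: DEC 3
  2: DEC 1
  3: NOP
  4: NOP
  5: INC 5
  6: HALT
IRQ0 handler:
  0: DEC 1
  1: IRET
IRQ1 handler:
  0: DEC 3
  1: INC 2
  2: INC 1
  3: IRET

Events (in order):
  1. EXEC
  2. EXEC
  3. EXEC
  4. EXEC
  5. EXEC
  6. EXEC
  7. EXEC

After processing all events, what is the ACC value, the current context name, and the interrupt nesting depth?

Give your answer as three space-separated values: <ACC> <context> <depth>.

Event 1 (EXEC): [MAIN] PC=0: NOP
Event 2 (EXEC): [MAIN] PC=1: DEC 3 -> ACC=-3
Event 3 (EXEC): [MAIN] PC=2: DEC 1 -> ACC=-4
Event 4 (EXEC): [MAIN] PC=3: NOP
Event 5 (EXEC): [MAIN] PC=4: NOP
Event 6 (EXEC): [MAIN] PC=5: INC 5 -> ACC=1
Event 7 (EXEC): [MAIN] PC=6: HALT

Answer: 1 MAIN 0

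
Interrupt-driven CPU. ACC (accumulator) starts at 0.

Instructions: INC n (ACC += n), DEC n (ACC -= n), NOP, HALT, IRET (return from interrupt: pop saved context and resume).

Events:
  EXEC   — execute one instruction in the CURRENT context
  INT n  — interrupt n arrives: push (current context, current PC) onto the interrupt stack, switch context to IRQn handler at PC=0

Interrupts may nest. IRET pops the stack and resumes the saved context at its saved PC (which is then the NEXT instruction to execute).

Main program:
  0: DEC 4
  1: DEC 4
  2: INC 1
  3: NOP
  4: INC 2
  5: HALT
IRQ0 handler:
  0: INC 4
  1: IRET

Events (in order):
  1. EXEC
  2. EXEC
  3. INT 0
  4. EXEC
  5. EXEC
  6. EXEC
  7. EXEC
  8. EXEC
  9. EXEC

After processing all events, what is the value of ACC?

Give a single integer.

Event 1 (EXEC): [MAIN] PC=0: DEC 4 -> ACC=-4
Event 2 (EXEC): [MAIN] PC=1: DEC 4 -> ACC=-8
Event 3 (INT 0): INT 0 arrives: push (MAIN, PC=2), enter IRQ0 at PC=0 (depth now 1)
Event 4 (EXEC): [IRQ0] PC=0: INC 4 -> ACC=-4
Event 5 (EXEC): [IRQ0] PC=1: IRET -> resume MAIN at PC=2 (depth now 0)
Event 6 (EXEC): [MAIN] PC=2: INC 1 -> ACC=-3
Event 7 (EXEC): [MAIN] PC=3: NOP
Event 8 (EXEC): [MAIN] PC=4: INC 2 -> ACC=-1
Event 9 (EXEC): [MAIN] PC=5: HALT

Answer: -1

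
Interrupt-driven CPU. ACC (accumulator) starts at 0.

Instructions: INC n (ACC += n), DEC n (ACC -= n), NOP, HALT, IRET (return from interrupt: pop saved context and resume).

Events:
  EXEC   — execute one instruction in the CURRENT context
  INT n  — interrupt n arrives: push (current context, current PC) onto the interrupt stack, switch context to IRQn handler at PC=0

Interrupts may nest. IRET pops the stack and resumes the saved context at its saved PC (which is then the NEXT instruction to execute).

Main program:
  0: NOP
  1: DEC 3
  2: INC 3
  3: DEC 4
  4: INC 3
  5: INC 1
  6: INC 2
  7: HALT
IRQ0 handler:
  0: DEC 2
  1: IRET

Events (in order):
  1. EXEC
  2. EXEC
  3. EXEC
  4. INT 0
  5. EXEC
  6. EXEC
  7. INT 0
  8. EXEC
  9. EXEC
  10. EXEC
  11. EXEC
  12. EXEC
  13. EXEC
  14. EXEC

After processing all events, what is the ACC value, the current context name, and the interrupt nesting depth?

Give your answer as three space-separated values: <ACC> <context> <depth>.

Answer: -2 MAIN 0

Derivation:
Event 1 (EXEC): [MAIN] PC=0: NOP
Event 2 (EXEC): [MAIN] PC=1: DEC 3 -> ACC=-3
Event 3 (EXEC): [MAIN] PC=2: INC 3 -> ACC=0
Event 4 (INT 0): INT 0 arrives: push (MAIN, PC=3), enter IRQ0 at PC=0 (depth now 1)
Event 5 (EXEC): [IRQ0] PC=0: DEC 2 -> ACC=-2
Event 6 (EXEC): [IRQ0] PC=1: IRET -> resume MAIN at PC=3 (depth now 0)
Event 7 (INT 0): INT 0 arrives: push (MAIN, PC=3), enter IRQ0 at PC=0 (depth now 1)
Event 8 (EXEC): [IRQ0] PC=0: DEC 2 -> ACC=-4
Event 9 (EXEC): [IRQ0] PC=1: IRET -> resume MAIN at PC=3 (depth now 0)
Event 10 (EXEC): [MAIN] PC=3: DEC 4 -> ACC=-8
Event 11 (EXEC): [MAIN] PC=4: INC 3 -> ACC=-5
Event 12 (EXEC): [MAIN] PC=5: INC 1 -> ACC=-4
Event 13 (EXEC): [MAIN] PC=6: INC 2 -> ACC=-2
Event 14 (EXEC): [MAIN] PC=7: HALT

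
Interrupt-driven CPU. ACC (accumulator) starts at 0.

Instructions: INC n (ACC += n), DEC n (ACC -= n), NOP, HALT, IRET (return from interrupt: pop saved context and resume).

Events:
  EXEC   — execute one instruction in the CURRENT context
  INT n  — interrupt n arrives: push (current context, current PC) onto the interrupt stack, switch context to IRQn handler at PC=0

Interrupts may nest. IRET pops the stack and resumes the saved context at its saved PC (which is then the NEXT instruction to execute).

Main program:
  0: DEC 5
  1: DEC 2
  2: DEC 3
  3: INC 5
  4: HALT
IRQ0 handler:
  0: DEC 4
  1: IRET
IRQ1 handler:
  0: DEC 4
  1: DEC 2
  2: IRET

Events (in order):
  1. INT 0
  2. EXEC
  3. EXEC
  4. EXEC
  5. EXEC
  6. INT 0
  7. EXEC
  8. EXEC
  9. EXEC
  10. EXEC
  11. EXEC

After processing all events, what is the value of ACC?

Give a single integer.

Event 1 (INT 0): INT 0 arrives: push (MAIN, PC=0), enter IRQ0 at PC=0 (depth now 1)
Event 2 (EXEC): [IRQ0] PC=0: DEC 4 -> ACC=-4
Event 3 (EXEC): [IRQ0] PC=1: IRET -> resume MAIN at PC=0 (depth now 0)
Event 4 (EXEC): [MAIN] PC=0: DEC 5 -> ACC=-9
Event 5 (EXEC): [MAIN] PC=1: DEC 2 -> ACC=-11
Event 6 (INT 0): INT 0 arrives: push (MAIN, PC=2), enter IRQ0 at PC=0 (depth now 1)
Event 7 (EXEC): [IRQ0] PC=0: DEC 4 -> ACC=-15
Event 8 (EXEC): [IRQ0] PC=1: IRET -> resume MAIN at PC=2 (depth now 0)
Event 9 (EXEC): [MAIN] PC=2: DEC 3 -> ACC=-18
Event 10 (EXEC): [MAIN] PC=3: INC 5 -> ACC=-13
Event 11 (EXEC): [MAIN] PC=4: HALT

Answer: -13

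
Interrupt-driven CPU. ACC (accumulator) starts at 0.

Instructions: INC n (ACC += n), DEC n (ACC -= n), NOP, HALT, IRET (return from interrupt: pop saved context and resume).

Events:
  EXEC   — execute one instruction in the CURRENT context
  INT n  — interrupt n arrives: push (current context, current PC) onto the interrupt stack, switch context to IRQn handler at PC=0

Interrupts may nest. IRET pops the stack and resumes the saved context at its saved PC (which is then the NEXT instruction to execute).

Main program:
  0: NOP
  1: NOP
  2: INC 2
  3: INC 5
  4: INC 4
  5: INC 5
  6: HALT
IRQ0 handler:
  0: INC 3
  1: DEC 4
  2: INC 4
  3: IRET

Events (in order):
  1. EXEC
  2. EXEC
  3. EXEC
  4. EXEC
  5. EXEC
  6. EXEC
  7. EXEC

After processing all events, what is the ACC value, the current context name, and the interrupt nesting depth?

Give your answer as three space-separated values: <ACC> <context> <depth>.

Answer: 16 MAIN 0

Derivation:
Event 1 (EXEC): [MAIN] PC=0: NOP
Event 2 (EXEC): [MAIN] PC=1: NOP
Event 3 (EXEC): [MAIN] PC=2: INC 2 -> ACC=2
Event 4 (EXEC): [MAIN] PC=3: INC 5 -> ACC=7
Event 5 (EXEC): [MAIN] PC=4: INC 4 -> ACC=11
Event 6 (EXEC): [MAIN] PC=5: INC 5 -> ACC=16
Event 7 (EXEC): [MAIN] PC=6: HALT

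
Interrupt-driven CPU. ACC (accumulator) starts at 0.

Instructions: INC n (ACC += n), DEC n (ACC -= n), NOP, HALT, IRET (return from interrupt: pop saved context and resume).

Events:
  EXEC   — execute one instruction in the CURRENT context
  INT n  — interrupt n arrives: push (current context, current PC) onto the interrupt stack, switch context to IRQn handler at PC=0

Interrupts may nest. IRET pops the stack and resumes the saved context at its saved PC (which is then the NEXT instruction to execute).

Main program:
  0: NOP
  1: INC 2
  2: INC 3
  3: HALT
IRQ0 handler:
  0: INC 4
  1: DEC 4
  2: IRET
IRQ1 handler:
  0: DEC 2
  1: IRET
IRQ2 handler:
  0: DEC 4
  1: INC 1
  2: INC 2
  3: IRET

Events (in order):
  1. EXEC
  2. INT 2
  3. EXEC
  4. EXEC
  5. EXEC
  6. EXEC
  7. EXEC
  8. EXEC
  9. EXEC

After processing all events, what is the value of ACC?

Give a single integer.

Event 1 (EXEC): [MAIN] PC=0: NOP
Event 2 (INT 2): INT 2 arrives: push (MAIN, PC=1), enter IRQ2 at PC=0 (depth now 1)
Event 3 (EXEC): [IRQ2] PC=0: DEC 4 -> ACC=-4
Event 4 (EXEC): [IRQ2] PC=1: INC 1 -> ACC=-3
Event 5 (EXEC): [IRQ2] PC=2: INC 2 -> ACC=-1
Event 6 (EXEC): [IRQ2] PC=3: IRET -> resume MAIN at PC=1 (depth now 0)
Event 7 (EXEC): [MAIN] PC=1: INC 2 -> ACC=1
Event 8 (EXEC): [MAIN] PC=2: INC 3 -> ACC=4
Event 9 (EXEC): [MAIN] PC=3: HALT

Answer: 4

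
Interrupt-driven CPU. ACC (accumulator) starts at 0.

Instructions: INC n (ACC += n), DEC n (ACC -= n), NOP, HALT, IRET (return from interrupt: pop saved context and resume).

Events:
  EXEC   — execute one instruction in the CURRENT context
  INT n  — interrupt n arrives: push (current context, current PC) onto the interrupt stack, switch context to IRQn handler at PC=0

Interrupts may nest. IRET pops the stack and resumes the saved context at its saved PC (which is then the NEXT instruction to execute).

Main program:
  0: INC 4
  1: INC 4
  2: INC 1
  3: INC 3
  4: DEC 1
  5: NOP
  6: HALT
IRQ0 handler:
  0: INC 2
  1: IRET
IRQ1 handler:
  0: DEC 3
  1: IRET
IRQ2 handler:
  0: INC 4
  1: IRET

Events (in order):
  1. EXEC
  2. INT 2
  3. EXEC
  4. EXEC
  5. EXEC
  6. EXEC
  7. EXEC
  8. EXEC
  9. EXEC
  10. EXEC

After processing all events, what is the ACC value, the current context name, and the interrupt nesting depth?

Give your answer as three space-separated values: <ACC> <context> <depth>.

Answer: 15 MAIN 0

Derivation:
Event 1 (EXEC): [MAIN] PC=0: INC 4 -> ACC=4
Event 2 (INT 2): INT 2 arrives: push (MAIN, PC=1), enter IRQ2 at PC=0 (depth now 1)
Event 3 (EXEC): [IRQ2] PC=0: INC 4 -> ACC=8
Event 4 (EXEC): [IRQ2] PC=1: IRET -> resume MAIN at PC=1 (depth now 0)
Event 5 (EXEC): [MAIN] PC=1: INC 4 -> ACC=12
Event 6 (EXEC): [MAIN] PC=2: INC 1 -> ACC=13
Event 7 (EXEC): [MAIN] PC=3: INC 3 -> ACC=16
Event 8 (EXEC): [MAIN] PC=4: DEC 1 -> ACC=15
Event 9 (EXEC): [MAIN] PC=5: NOP
Event 10 (EXEC): [MAIN] PC=6: HALT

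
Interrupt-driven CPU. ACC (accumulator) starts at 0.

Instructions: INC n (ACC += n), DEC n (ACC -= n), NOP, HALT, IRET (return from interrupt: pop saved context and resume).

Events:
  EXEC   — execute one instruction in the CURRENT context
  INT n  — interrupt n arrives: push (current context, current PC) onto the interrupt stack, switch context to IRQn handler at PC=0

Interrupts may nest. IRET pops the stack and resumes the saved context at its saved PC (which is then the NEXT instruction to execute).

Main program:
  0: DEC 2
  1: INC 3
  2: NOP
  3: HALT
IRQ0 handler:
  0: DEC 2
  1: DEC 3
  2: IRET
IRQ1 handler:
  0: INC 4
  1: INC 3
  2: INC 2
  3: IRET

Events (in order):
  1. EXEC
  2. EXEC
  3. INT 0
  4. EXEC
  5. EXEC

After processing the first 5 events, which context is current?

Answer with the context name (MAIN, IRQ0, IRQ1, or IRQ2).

Answer: IRQ0

Derivation:
Event 1 (EXEC): [MAIN] PC=0: DEC 2 -> ACC=-2
Event 2 (EXEC): [MAIN] PC=1: INC 3 -> ACC=1
Event 3 (INT 0): INT 0 arrives: push (MAIN, PC=2), enter IRQ0 at PC=0 (depth now 1)
Event 4 (EXEC): [IRQ0] PC=0: DEC 2 -> ACC=-1
Event 5 (EXEC): [IRQ0] PC=1: DEC 3 -> ACC=-4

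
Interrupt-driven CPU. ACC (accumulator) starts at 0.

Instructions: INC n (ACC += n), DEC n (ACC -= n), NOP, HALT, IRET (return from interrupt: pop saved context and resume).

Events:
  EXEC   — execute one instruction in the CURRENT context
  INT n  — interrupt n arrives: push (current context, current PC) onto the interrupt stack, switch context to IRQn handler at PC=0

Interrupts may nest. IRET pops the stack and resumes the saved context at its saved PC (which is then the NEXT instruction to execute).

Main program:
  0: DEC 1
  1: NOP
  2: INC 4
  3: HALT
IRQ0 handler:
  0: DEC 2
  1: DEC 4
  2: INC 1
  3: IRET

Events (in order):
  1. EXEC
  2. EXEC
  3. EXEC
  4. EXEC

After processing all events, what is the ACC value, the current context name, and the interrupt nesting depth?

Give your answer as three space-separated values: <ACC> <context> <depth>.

Answer: 3 MAIN 0

Derivation:
Event 1 (EXEC): [MAIN] PC=0: DEC 1 -> ACC=-1
Event 2 (EXEC): [MAIN] PC=1: NOP
Event 3 (EXEC): [MAIN] PC=2: INC 4 -> ACC=3
Event 4 (EXEC): [MAIN] PC=3: HALT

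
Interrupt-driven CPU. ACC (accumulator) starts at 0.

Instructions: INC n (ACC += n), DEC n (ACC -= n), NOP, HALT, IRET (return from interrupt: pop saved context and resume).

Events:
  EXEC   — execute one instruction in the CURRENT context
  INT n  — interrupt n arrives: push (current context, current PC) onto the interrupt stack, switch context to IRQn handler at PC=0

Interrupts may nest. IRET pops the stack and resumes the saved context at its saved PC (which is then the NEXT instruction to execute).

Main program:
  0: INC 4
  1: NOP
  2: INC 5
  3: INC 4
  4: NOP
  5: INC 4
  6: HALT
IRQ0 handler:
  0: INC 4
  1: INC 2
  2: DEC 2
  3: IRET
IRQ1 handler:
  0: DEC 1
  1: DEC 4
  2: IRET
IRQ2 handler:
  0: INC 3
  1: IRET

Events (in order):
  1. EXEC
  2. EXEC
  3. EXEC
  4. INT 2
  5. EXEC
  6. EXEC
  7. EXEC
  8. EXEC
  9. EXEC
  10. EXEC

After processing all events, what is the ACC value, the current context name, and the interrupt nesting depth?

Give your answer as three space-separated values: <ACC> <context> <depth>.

Event 1 (EXEC): [MAIN] PC=0: INC 4 -> ACC=4
Event 2 (EXEC): [MAIN] PC=1: NOP
Event 3 (EXEC): [MAIN] PC=2: INC 5 -> ACC=9
Event 4 (INT 2): INT 2 arrives: push (MAIN, PC=3), enter IRQ2 at PC=0 (depth now 1)
Event 5 (EXEC): [IRQ2] PC=0: INC 3 -> ACC=12
Event 6 (EXEC): [IRQ2] PC=1: IRET -> resume MAIN at PC=3 (depth now 0)
Event 7 (EXEC): [MAIN] PC=3: INC 4 -> ACC=16
Event 8 (EXEC): [MAIN] PC=4: NOP
Event 9 (EXEC): [MAIN] PC=5: INC 4 -> ACC=20
Event 10 (EXEC): [MAIN] PC=6: HALT

Answer: 20 MAIN 0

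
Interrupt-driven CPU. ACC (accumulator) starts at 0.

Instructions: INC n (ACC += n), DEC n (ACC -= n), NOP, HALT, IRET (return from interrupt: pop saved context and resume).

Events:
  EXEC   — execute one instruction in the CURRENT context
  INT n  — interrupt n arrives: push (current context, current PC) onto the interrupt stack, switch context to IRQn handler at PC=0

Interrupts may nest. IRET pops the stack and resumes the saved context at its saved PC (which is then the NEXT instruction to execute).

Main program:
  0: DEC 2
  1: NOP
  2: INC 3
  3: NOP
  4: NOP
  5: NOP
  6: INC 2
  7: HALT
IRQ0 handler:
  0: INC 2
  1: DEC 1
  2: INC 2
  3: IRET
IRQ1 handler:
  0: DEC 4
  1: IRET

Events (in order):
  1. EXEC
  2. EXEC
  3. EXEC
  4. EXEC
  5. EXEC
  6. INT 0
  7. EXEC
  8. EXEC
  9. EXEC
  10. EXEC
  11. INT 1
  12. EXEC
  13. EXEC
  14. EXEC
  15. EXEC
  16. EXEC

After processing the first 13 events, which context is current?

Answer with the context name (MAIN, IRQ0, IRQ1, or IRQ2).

Event 1 (EXEC): [MAIN] PC=0: DEC 2 -> ACC=-2
Event 2 (EXEC): [MAIN] PC=1: NOP
Event 3 (EXEC): [MAIN] PC=2: INC 3 -> ACC=1
Event 4 (EXEC): [MAIN] PC=3: NOP
Event 5 (EXEC): [MAIN] PC=4: NOP
Event 6 (INT 0): INT 0 arrives: push (MAIN, PC=5), enter IRQ0 at PC=0 (depth now 1)
Event 7 (EXEC): [IRQ0] PC=0: INC 2 -> ACC=3
Event 8 (EXEC): [IRQ0] PC=1: DEC 1 -> ACC=2
Event 9 (EXEC): [IRQ0] PC=2: INC 2 -> ACC=4
Event 10 (EXEC): [IRQ0] PC=3: IRET -> resume MAIN at PC=5 (depth now 0)
Event 11 (INT 1): INT 1 arrives: push (MAIN, PC=5), enter IRQ1 at PC=0 (depth now 1)
Event 12 (EXEC): [IRQ1] PC=0: DEC 4 -> ACC=0
Event 13 (EXEC): [IRQ1] PC=1: IRET -> resume MAIN at PC=5 (depth now 0)

Answer: MAIN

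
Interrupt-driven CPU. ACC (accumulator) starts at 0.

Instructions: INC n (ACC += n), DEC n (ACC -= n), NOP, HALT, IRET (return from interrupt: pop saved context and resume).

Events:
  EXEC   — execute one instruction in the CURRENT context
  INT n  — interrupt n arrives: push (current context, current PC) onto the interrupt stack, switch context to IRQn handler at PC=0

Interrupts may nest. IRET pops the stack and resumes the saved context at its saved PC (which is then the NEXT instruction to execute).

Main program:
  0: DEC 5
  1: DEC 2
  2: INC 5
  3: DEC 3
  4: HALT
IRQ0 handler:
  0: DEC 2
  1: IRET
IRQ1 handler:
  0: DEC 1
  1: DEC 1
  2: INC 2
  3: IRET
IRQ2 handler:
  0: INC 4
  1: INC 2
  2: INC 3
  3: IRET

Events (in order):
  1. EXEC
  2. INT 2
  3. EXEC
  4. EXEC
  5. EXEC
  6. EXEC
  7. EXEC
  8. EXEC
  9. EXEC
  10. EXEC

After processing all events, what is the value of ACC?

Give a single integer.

Answer: 4

Derivation:
Event 1 (EXEC): [MAIN] PC=0: DEC 5 -> ACC=-5
Event 2 (INT 2): INT 2 arrives: push (MAIN, PC=1), enter IRQ2 at PC=0 (depth now 1)
Event 3 (EXEC): [IRQ2] PC=0: INC 4 -> ACC=-1
Event 4 (EXEC): [IRQ2] PC=1: INC 2 -> ACC=1
Event 5 (EXEC): [IRQ2] PC=2: INC 3 -> ACC=4
Event 6 (EXEC): [IRQ2] PC=3: IRET -> resume MAIN at PC=1 (depth now 0)
Event 7 (EXEC): [MAIN] PC=1: DEC 2 -> ACC=2
Event 8 (EXEC): [MAIN] PC=2: INC 5 -> ACC=7
Event 9 (EXEC): [MAIN] PC=3: DEC 3 -> ACC=4
Event 10 (EXEC): [MAIN] PC=4: HALT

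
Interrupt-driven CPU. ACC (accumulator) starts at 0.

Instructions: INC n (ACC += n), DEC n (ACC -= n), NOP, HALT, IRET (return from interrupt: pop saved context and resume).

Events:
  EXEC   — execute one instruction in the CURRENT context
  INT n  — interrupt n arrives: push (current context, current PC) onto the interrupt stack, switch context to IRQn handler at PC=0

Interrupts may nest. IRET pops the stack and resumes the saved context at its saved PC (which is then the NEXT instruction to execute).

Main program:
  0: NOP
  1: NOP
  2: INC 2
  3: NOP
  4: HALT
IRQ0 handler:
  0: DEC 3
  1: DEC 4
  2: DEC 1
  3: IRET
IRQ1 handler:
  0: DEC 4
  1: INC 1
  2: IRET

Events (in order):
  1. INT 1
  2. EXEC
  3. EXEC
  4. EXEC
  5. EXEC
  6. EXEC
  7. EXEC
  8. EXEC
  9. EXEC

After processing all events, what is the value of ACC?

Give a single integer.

Answer: -1

Derivation:
Event 1 (INT 1): INT 1 arrives: push (MAIN, PC=0), enter IRQ1 at PC=0 (depth now 1)
Event 2 (EXEC): [IRQ1] PC=0: DEC 4 -> ACC=-4
Event 3 (EXEC): [IRQ1] PC=1: INC 1 -> ACC=-3
Event 4 (EXEC): [IRQ1] PC=2: IRET -> resume MAIN at PC=0 (depth now 0)
Event 5 (EXEC): [MAIN] PC=0: NOP
Event 6 (EXEC): [MAIN] PC=1: NOP
Event 7 (EXEC): [MAIN] PC=2: INC 2 -> ACC=-1
Event 8 (EXEC): [MAIN] PC=3: NOP
Event 9 (EXEC): [MAIN] PC=4: HALT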